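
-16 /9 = -1.78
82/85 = 0.96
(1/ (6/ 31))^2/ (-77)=-961/ 2772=-0.35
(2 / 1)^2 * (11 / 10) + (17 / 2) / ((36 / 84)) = 727 / 30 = 24.23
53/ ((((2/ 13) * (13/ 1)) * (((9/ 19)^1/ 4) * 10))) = 1007/ 45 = 22.38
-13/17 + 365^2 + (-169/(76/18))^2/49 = 160288366369/1202852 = 133256.93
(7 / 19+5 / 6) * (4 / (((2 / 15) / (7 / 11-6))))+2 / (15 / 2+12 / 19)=-12472351 / 64581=-193.13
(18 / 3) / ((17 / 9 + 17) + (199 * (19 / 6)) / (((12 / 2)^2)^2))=46656 / 150661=0.31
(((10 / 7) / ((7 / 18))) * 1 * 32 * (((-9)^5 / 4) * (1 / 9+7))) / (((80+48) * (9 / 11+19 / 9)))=-46766808 / 1421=-32911.19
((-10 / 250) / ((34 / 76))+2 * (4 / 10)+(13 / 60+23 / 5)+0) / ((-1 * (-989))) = 28189 / 5043900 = 0.01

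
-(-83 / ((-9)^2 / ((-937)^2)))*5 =364357135 / 81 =4498236.23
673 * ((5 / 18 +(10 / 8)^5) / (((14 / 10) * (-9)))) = -177.84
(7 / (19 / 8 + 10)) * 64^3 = 14680064 / 99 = 148283.47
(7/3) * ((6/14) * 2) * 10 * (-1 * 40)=-800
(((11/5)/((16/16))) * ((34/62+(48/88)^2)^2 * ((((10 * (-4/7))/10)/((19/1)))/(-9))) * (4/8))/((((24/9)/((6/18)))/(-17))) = -9008147/1611654660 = -0.01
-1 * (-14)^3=2744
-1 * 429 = -429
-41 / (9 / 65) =-2665 / 9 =-296.11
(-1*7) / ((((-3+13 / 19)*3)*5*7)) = 19 / 660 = 0.03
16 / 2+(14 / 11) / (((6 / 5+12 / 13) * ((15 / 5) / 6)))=9.20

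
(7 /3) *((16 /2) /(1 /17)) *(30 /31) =9520 /31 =307.10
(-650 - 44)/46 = -15.09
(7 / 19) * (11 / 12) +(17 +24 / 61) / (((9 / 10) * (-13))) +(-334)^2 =60508689895 / 542412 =111554.85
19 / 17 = 1.12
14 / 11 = 1.27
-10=-10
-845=-845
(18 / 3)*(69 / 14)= 207 / 7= 29.57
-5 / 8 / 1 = -5 / 8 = -0.62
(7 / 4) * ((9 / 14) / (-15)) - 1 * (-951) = 38037 / 40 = 950.92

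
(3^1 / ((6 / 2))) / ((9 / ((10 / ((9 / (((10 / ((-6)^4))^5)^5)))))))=1490116119384765625 / 788551695697095146683333987590710572354624279563268193527889687954325504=0.00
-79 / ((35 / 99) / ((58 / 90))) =-25201 / 175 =-144.01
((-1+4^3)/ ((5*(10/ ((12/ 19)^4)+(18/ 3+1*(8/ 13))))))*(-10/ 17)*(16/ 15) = -90574848/ 795813605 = -0.11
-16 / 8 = -2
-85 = -85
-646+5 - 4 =-645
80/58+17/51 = 149/87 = 1.71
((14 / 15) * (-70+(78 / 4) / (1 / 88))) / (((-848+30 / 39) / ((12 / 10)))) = -299572 / 137675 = -2.18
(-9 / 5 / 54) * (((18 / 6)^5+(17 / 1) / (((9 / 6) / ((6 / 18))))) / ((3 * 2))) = -2221 / 1620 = -1.37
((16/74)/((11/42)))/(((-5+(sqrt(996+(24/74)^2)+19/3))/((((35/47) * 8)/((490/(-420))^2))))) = 0.11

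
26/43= 0.60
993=993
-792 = -792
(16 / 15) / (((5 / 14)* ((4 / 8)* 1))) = 448 / 75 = 5.97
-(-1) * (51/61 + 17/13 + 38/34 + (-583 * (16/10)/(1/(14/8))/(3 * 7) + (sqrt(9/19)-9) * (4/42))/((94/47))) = -36.00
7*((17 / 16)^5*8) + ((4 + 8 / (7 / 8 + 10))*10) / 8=932194993 / 11403264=81.75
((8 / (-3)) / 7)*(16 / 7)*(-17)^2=-36992 / 147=-251.65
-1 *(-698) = 698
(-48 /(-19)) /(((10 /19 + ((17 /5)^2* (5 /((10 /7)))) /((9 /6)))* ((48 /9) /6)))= 4050 /39187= 0.10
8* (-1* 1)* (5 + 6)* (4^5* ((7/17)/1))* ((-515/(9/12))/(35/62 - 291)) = -7323975680/83487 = -87725.94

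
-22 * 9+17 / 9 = -1765 / 9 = -196.11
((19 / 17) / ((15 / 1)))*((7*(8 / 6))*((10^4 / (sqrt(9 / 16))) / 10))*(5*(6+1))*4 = 59584000 / 459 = 129812.64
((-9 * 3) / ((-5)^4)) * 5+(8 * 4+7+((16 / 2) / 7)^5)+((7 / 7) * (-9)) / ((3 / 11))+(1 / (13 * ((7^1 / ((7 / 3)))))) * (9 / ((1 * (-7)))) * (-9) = 219320368 / 27311375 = 8.03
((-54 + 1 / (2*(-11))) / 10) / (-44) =1189 / 9680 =0.12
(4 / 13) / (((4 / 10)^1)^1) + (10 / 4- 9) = -149 / 26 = -5.73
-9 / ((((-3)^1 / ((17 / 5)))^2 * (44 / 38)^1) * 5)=-5491 / 2750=-2.00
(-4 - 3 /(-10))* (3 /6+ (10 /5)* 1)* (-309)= 11433 /4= 2858.25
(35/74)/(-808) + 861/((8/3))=19305307/59792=322.87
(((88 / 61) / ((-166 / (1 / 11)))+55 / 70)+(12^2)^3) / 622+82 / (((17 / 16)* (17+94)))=399446250490123 / 83195195748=4801.31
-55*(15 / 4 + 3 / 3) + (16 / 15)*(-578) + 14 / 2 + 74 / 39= -677731 / 780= -868.89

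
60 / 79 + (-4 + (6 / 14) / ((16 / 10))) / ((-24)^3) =46465151 / 61157376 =0.76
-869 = -869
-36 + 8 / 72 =-323 / 9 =-35.89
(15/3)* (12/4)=15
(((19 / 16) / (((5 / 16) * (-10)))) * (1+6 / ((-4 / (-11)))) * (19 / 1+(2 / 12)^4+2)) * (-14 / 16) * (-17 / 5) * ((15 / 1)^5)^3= -93149968837247314453125 / 512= -181933532885248661041.26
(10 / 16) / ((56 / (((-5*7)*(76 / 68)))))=-0.44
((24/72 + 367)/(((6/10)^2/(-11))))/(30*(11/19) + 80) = -115159/999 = -115.27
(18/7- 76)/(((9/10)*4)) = -1285/63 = -20.40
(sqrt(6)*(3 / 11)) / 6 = sqrt(6) / 22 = 0.11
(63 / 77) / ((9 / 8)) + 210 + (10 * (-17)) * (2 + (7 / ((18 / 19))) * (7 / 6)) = -1594.74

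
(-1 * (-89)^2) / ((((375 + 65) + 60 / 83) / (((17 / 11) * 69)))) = -771180639 / 402380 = -1916.55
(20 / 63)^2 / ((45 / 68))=5440 / 35721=0.15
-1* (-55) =55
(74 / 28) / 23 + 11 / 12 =1993 / 1932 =1.03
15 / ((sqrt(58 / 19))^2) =285 / 58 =4.91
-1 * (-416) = 416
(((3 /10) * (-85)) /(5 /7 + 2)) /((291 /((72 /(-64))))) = 1071 /29488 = 0.04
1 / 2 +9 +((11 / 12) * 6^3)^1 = 415 / 2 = 207.50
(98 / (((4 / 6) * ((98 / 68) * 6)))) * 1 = 17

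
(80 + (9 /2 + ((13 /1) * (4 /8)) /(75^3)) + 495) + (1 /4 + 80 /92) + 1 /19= 428209464487 /737437500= 580.67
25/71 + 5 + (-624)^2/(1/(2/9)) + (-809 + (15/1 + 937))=6154021/71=86676.35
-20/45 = -4/9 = -0.44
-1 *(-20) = 20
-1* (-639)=639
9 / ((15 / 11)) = 33 / 5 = 6.60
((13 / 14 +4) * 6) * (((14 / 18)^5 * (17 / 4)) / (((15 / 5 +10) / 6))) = 16.51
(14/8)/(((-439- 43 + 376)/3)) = -21/424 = -0.05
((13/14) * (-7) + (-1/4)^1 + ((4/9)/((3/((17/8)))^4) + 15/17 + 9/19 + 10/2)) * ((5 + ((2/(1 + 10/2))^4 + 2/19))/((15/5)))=-133920221677/278310691584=-0.48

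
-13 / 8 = -1.62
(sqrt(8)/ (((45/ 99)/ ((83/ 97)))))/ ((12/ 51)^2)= 263857* sqrt(2)/ 3880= 96.17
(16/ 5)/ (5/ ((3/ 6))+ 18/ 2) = 16/ 95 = 0.17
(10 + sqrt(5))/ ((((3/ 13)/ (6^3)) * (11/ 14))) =13104 * sqrt(5)/ 11 + 131040/ 11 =14576.49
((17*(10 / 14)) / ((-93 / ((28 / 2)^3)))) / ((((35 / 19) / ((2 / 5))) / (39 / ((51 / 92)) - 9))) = -2219504 / 465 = -4773.13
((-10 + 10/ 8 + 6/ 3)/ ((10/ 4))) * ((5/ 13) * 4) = -54/ 13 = -4.15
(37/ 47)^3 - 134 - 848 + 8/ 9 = -916301213/ 934407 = -980.62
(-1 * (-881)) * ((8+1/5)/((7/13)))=469573/35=13416.37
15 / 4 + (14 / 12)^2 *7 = 13.28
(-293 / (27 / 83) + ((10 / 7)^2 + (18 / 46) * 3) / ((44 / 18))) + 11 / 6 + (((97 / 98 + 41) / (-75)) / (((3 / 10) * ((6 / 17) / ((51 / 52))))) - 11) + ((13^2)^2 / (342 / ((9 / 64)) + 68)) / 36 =-39746240363287 / 43513470000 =-913.42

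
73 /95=0.77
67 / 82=0.82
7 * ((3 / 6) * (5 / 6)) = 35 / 12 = 2.92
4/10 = 2/5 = 0.40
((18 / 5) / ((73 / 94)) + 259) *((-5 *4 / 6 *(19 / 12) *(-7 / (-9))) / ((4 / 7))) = -89587337 / 47304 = -1893.86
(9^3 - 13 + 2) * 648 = 465264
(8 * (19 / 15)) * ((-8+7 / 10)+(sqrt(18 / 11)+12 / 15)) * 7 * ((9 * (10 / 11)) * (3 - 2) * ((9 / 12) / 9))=-3458 / 11+1596 * sqrt(22) / 121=-252.50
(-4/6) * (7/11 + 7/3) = -196/99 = -1.98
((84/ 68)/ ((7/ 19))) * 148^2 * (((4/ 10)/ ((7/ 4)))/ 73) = 9988224/ 43435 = 229.96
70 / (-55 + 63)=35 / 4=8.75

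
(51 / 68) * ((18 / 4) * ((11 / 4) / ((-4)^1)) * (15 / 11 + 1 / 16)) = -3.31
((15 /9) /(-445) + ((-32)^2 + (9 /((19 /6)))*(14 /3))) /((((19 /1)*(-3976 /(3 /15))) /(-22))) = 57882187 /958086780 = 0.06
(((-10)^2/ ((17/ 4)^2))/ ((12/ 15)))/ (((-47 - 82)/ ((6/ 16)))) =-250/ 12427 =-0.02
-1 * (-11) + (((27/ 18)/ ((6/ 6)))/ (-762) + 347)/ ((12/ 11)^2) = 22133947/ 73152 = 302.57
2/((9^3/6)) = 4/243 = 0.02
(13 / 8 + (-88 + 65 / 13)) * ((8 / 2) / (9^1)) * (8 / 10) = -434 / 15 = -28.93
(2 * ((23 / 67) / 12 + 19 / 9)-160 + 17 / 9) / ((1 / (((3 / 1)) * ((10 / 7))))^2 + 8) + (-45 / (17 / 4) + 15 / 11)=-233856775 / 8256611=-28.32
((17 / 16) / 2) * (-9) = -153 / 32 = -4.78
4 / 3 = 1.33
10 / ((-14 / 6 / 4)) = -120 / 7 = -17.14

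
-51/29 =-1.76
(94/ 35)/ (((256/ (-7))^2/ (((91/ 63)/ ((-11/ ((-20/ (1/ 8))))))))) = 4277/ 101376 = 0.04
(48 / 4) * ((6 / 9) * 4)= 32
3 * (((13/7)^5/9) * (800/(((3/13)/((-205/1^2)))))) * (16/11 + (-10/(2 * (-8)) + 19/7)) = -292198123028500/11647251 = -25087303.69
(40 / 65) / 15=8 / 195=0.04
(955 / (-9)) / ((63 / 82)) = -78310 / 567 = -138.11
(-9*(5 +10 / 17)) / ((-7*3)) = 285 / 119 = 2.39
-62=-62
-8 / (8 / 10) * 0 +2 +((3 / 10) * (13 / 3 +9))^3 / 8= 10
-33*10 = -330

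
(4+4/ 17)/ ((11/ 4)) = 288/ 187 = 1.54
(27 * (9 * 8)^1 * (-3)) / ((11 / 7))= -40824 / 11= -3711.27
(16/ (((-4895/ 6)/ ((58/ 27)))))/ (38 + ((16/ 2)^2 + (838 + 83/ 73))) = -135488/ 3026710665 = -0.00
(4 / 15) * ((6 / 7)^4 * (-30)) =-10368 / 2401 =-4.32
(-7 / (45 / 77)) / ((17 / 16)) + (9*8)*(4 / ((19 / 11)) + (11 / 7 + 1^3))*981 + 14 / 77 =386326968578 / 1119195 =345182.89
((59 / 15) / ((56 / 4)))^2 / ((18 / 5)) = 3481 / 158760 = 0.02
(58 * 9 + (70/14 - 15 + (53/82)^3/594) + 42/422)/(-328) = -35388749516423/22666491467136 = -1.56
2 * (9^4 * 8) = 104976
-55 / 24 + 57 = 1313 / 24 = 54.71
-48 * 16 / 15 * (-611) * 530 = 16580096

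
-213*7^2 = -10437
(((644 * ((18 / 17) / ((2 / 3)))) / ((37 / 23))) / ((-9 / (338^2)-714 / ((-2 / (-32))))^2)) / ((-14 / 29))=-0.00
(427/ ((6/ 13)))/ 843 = 5551/ 5058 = 1.10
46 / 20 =23 / 10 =2.30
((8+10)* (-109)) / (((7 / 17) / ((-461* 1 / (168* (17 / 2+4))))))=2562699 / 2450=1046.00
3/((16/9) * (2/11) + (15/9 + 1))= 297/296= 1.00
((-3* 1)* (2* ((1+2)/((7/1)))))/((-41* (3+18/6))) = 3/287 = 0.01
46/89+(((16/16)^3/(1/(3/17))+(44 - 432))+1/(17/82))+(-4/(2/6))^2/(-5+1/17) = -256443/623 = -411.63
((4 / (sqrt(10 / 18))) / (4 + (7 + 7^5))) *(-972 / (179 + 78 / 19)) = -36936 *sqrt(5) / 48758185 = -0.00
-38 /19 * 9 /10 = -9 /5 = -1.80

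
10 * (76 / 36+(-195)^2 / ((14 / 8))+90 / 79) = 1081592770 / 4977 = 217318.22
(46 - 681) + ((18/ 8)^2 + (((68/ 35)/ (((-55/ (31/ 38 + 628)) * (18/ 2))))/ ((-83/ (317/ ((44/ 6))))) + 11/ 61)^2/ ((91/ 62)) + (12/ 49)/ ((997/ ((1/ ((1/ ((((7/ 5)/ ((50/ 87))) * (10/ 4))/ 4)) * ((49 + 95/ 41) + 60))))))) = -6170227737466451004991398057/ 9817796645380897111038100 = -628.47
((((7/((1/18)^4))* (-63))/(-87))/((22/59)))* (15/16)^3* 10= 960247456875/81664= 11758516.08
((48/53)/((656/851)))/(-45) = -851/32595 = -0.03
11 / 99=1 / 9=0.11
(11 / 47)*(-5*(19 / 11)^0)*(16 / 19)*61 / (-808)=6710 / 90193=0.07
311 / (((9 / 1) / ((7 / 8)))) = 2177 / 72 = 30.24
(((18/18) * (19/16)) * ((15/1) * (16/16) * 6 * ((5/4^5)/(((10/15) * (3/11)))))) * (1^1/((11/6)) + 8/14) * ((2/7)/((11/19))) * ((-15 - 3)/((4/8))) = -31434075/551936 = -56.95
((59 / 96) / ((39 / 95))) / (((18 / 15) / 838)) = 1045.45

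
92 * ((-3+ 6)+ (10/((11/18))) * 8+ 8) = 143612/11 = 13055.64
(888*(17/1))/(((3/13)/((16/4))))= 261664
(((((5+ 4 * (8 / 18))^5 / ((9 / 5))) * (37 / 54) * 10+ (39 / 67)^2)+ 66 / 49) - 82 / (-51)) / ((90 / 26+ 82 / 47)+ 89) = 89253036413807548451 / 154420237903708602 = 577.99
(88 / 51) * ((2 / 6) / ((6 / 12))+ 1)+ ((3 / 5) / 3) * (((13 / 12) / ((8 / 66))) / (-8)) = 259721 / 97920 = 2.65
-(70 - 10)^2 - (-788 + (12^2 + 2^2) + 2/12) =-2960.17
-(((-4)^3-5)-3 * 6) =87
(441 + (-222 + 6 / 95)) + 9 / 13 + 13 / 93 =25256069 / 114855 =219.90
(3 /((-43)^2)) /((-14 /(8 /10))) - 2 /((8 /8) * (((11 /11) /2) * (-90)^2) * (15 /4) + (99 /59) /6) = -13012844 /57989752485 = -0.00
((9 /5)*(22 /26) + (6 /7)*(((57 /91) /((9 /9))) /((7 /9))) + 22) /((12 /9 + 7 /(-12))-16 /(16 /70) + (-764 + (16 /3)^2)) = -19434132 /645953035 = -0.03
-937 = -937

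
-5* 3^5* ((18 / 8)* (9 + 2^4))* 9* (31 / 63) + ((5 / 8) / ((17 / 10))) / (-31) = -2233063775 / 7378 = -302665.19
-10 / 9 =-1.11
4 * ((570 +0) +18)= 2352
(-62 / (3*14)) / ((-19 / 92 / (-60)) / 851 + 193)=-48541040 / 6346349653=-0.01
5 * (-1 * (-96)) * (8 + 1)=4320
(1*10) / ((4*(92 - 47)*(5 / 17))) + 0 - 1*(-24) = 24.19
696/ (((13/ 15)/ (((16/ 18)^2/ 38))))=37120/ 2223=16.70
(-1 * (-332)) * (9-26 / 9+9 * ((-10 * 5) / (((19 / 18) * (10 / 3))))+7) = -6516496 / 171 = -38108.16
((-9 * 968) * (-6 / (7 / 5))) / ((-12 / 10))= -217800 / 7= -31114.29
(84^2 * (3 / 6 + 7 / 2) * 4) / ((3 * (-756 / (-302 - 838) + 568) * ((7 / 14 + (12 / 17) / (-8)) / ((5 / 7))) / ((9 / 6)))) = 9302400 / 54023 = 172.19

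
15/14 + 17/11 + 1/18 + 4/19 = 2.88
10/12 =0.83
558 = 558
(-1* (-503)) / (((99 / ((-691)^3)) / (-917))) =152184864813121 / 99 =1537220856698.19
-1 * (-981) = 981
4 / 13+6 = 82 / 13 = 6.31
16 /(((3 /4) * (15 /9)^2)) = 192 /25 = 7.68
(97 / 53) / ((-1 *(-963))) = 97 / 51039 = 0.00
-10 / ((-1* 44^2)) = 5 / 968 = 0.01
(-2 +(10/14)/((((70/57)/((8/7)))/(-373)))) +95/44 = -3739535/15092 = -247.78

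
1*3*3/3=3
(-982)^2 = 964324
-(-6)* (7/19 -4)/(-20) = 207/190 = 1.09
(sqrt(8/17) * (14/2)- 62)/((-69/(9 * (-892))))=-6654.87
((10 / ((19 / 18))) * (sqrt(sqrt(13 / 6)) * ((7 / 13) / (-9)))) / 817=-70 * 13^(1 / 4) * 6^(3 / 4) / 605397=-0.00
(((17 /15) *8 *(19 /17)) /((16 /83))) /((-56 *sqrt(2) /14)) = -1577 *sqrt(2) /240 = -9.29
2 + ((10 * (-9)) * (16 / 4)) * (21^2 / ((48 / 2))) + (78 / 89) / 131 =-77100889 / 11659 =-6612.99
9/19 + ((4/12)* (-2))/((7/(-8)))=493/399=1.24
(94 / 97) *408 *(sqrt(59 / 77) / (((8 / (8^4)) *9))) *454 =2971615232 *sqrt(4543) / 22407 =8938820.78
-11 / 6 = -1.83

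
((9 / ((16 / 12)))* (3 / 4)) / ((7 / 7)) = 5.06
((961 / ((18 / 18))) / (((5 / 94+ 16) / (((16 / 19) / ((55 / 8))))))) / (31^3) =0.00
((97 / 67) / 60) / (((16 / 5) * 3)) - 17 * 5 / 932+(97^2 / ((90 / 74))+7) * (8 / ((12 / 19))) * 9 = 39687476140093 / 44959680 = 882734.84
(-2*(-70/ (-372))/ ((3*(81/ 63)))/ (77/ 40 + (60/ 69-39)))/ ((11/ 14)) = 3155600/ 920027889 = 0.00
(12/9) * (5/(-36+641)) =4/363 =0.01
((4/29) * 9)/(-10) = -18/145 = -0.12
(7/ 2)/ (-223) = -7/ 446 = -0.02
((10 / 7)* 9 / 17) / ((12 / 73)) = 1095 / 238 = 4.60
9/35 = 0.26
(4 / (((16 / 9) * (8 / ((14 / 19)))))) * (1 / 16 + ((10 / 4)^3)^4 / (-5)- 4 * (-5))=-3070994787 / 1245184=-2466.30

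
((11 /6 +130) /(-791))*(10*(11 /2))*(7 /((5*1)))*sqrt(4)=-77 /3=-25.67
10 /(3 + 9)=5 /6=0.83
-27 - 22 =-49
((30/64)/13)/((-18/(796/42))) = -995/26208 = -0.04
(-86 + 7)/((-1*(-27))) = -79/27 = -2.93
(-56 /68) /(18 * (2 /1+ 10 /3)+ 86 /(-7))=-49 /4981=-0.01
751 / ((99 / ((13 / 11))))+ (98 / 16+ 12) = 27.09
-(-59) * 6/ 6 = 59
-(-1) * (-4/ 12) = -1/ 3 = -0.33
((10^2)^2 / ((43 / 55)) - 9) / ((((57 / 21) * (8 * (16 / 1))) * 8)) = 4.60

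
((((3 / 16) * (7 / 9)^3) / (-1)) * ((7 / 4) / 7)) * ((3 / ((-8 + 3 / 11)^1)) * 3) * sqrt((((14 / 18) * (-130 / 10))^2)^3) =2843223383 / 107075520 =26.55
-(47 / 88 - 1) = 41 / 88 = 0.47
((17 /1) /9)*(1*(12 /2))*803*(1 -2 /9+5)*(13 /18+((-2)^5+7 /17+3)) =-356053412 /243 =-1465240.38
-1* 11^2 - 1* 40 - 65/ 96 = -15521/ 96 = -161.68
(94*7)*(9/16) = 2961/8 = 370.12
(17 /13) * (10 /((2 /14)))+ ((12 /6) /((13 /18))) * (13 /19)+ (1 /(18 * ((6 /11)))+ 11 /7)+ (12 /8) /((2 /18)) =20280305 /186732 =108.61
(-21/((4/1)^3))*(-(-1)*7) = -2.30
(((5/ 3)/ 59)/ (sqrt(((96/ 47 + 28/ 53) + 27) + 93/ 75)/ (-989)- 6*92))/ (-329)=0.00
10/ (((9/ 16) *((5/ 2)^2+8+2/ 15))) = 3200/ 2589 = 1.24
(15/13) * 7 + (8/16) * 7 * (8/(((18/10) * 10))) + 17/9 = 1348/117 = 11.52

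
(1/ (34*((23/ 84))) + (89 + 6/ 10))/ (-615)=-175378/ 1202325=-0.15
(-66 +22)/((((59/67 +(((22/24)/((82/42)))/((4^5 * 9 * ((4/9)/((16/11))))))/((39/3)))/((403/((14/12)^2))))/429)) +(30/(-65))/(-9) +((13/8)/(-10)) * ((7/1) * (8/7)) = -3905567754464266691/615383984670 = -6346554.11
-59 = -59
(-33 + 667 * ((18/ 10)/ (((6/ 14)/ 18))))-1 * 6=251931/ 5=50386.20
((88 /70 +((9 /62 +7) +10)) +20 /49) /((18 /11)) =3143041 /273420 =11.50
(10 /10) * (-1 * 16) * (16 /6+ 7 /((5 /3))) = -1648 /15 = -109.87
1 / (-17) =-1 / 17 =-0.06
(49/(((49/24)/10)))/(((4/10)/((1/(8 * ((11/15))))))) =1125/11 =102.27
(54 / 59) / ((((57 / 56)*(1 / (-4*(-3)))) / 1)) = 12096 / 1121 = 10.79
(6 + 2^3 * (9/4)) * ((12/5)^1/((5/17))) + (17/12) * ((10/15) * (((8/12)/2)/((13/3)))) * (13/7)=617321/3150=195.97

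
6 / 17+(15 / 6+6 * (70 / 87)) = 7573 / 986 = 7.68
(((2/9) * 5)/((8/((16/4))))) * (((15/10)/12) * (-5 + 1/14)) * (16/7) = -115/147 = -0.78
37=37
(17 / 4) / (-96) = -0.04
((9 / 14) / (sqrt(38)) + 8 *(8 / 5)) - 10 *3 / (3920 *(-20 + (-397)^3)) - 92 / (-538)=9 *sqrt(38) / 532 + 142637047145937 / 10996608300440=13.08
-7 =-7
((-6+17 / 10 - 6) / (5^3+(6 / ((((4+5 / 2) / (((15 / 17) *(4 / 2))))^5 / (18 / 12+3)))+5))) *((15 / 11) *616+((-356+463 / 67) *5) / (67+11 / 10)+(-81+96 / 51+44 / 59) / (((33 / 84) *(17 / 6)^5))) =-11115333953347172415146501 / 172553305333672032414150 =-64.42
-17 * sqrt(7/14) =-17 * sqrt(2)/2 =-12.02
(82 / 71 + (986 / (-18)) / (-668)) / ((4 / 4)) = 527987 / 426852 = 1.24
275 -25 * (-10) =525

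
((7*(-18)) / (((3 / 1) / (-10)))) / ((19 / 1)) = 22.11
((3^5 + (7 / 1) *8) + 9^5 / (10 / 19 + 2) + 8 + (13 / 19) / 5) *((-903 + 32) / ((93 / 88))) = -114954955401 / 5890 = -19516970.36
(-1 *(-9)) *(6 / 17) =54 / 17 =3.18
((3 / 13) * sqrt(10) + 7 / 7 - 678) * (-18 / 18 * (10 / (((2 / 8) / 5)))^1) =135400 - 600 * sqrt(10) / 13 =135254.05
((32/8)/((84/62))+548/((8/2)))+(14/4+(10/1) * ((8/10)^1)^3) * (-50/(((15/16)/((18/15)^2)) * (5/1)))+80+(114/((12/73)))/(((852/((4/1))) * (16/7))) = 884397817/9940000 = 88.97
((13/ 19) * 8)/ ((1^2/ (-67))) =-6968/ 19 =-366.74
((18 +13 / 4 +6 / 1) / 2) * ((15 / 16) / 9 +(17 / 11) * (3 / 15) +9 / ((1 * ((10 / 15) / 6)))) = 23427479 / 21120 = 1109.26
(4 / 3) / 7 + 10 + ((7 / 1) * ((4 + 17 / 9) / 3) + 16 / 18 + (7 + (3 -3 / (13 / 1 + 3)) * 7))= 155759 / 3024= 51.51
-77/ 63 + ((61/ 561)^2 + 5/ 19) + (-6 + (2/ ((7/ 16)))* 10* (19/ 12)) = 2738917283/ 41857893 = 65.43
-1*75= -75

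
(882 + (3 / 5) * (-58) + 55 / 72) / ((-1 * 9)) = -94.22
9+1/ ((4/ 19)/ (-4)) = -10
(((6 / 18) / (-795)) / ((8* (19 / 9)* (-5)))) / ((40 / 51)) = 51 / 8056000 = 0.00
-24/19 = -1.26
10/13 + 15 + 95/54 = 12305/702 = 17.53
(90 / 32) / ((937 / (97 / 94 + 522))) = 2212425 / 1409248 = 1.57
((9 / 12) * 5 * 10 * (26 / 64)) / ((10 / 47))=9165 / 128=71.60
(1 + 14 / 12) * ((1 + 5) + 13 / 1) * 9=741 / 2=370.50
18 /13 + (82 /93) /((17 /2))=30590 /20553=1.49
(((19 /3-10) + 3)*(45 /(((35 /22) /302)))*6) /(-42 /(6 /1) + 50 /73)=17460432 /3227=5410.73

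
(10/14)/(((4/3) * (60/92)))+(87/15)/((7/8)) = 149/20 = 7.45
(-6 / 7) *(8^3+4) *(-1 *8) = 24768 / 7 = 3538.29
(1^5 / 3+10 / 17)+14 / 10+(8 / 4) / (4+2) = 677 / 255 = 2.65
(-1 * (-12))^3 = 1728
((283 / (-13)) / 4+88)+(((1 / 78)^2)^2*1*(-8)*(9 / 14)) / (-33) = 4902136990 / 59378319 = 82.56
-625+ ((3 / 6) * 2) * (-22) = -647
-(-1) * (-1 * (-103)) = 103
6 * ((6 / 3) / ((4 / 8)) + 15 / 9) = 34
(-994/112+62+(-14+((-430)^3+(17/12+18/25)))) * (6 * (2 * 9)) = -429337577187/50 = -8586751543.74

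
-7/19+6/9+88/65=6121/3705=1.65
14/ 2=7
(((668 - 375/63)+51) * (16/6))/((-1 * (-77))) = 119792/4851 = 24.69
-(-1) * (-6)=-6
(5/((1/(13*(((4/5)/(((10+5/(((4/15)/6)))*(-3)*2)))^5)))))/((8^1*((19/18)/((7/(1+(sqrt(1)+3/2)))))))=-0.00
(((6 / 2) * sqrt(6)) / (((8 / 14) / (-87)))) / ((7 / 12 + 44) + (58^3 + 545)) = -5481 * sqrt(6) / 2348419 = -0.01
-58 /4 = -29 /2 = -14.50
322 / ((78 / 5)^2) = 4025 / 3042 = 1.32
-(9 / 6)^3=-27 / 8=-3.38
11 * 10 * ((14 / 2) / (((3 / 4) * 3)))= 3080 / 9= 342.22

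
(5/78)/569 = 5/44382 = 0.00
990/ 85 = 198/ 17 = 11.65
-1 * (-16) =16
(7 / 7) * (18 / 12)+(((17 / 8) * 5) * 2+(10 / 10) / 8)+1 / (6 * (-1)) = 545 / 24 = 22.71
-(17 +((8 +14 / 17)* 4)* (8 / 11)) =-7979 / 187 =-42.67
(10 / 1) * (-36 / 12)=-30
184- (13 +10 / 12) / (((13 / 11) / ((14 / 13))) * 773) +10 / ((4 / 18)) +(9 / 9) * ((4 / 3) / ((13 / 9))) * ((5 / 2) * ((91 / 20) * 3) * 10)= 213193193 / 391911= 543.98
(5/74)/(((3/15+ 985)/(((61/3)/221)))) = 1525/241679412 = 0.00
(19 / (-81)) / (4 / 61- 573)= 0.00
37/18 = 2.06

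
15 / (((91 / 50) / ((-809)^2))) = 490860750 / 91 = 5394074.18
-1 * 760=-760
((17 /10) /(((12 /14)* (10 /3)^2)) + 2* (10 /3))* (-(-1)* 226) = 4641023 /3000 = 1547.01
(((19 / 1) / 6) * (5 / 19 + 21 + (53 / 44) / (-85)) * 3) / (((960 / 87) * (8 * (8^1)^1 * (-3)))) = -43788637 / 459571200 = -0.10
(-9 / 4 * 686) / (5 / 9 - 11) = 27783 / 188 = 147.78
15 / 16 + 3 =63 / 16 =3.94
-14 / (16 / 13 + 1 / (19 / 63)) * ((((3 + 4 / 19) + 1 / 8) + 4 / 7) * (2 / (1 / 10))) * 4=-1080820 / 1123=-962.44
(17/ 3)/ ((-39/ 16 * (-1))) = 2.32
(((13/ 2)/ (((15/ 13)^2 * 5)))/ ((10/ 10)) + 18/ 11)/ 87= 64667/ 2153250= 0.03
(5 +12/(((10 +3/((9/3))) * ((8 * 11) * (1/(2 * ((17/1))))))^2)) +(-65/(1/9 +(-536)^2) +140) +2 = 4452391923087/30285377012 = 147.01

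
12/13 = 0.92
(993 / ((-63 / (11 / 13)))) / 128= -3641 / 34944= -0.10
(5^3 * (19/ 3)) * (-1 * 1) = -2375/ 3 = -791.67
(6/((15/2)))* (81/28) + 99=3546/35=101.31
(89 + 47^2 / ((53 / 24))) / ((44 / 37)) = 2136121 / 2332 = 916.00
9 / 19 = 0.47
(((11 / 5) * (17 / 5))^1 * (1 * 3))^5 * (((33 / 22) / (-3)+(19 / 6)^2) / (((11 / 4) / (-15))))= -577556514020871 / 1953125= -295708935.18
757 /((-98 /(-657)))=497349 /98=5074.99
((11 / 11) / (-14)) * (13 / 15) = -13 / 210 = -0.06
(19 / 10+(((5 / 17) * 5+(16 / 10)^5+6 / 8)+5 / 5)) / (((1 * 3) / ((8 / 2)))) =3316349 / 159375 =20.81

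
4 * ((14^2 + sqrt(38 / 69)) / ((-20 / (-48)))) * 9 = 144 * sqrt(2622) / 115 + 84672 / 5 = 16998.52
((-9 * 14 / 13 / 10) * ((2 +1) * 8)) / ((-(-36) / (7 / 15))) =-98 / 325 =-0.30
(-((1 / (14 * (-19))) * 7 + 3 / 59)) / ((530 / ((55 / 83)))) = -605 / 19725116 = -0.00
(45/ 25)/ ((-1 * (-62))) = 9/ 310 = 0.03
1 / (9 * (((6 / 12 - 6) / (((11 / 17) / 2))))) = -1 / 153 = -0.01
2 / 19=0.11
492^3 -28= 119095460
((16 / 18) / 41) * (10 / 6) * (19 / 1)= 0.69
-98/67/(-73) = 98/4891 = 0.02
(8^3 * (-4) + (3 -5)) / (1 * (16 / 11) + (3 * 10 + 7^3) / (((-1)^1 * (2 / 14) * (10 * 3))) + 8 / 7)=4735500 / 195047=24.28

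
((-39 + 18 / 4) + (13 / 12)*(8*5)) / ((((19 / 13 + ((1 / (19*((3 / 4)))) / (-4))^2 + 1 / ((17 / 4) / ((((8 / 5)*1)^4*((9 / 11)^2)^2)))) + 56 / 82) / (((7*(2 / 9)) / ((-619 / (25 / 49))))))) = -39659749663015625 / 9930268782113703492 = -0.00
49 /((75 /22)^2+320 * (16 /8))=3388 /45055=0.08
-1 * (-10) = 10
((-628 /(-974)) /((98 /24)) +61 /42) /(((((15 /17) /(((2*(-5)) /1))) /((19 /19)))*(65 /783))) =-340993803 /1551095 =-219.84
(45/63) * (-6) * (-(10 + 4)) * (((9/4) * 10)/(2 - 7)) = -270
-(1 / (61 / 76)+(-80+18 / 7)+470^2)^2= -8890937889732900 / 182329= -48763158300.29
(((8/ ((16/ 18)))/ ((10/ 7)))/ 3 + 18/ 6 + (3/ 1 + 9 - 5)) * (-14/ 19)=-847/ 95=-8.92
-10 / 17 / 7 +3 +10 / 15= 1279 / 357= 3.58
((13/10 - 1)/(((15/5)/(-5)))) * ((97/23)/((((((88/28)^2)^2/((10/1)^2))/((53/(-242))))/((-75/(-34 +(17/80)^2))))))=3085885250000/2951510975611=1.05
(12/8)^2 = 9/4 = 2.25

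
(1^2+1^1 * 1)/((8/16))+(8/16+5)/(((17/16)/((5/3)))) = 644/51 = 12.63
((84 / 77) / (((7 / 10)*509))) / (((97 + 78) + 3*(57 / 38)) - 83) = 240 / 7564249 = 0.00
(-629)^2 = 395641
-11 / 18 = -0.61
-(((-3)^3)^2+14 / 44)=-16045 / 22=-729.32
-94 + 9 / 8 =-743 / 8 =-92.88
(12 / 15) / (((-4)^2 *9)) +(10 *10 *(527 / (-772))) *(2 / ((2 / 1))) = -2371307 / 34740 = -68.26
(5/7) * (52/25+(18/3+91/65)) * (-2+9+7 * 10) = 2607/5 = 521.40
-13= -13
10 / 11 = 0.91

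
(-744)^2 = 553536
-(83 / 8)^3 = -571787 / 512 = -1116.77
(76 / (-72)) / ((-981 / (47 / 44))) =893 / 776952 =0.00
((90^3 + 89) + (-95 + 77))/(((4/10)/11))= 40098905/2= 20049452.50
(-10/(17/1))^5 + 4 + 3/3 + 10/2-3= 9838999/1419857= 6.93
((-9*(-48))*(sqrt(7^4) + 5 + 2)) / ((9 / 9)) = 24192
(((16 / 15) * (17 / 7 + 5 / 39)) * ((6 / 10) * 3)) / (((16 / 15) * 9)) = 0.51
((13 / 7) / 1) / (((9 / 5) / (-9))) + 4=-37 / 7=-5.29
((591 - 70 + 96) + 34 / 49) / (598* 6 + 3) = 59 / 343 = 0.17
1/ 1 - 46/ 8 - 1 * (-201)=196.25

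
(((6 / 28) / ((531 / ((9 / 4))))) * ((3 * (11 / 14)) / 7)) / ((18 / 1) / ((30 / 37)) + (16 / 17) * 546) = 935 / 1639358896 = 0.00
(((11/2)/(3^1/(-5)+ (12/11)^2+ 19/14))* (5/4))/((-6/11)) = -2562175/395832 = -6.47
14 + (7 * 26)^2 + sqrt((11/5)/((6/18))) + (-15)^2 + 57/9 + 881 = sqrt(165)/5 + 102751/3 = 34252.90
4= 4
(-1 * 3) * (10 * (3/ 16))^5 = -2278125/ 32768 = -69.52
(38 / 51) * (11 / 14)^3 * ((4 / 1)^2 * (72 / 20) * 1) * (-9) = -5462424 / 29155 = -187.36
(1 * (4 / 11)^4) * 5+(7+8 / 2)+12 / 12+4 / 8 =368585 / 29282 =12.59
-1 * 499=-499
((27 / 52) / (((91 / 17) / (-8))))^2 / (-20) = -210681 / 6997445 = -0.03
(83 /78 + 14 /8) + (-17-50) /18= -425 /468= -0.91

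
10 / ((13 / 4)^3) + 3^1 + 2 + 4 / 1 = 20413 / 2197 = 9.29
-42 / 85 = -0.49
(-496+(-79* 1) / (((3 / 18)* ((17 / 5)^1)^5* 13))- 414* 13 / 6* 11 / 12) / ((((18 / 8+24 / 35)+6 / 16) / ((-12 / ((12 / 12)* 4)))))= 6813499174510 / 5703565569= 1194.60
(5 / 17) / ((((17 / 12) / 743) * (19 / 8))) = 356640 / 5491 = 64.95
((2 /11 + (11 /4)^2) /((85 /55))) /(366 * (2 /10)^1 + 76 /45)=12267 /183328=0.07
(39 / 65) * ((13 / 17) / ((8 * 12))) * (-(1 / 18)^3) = -0.00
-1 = -1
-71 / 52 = -1.37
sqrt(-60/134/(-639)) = 0.03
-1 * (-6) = 6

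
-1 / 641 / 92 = -1 / 58972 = -0.00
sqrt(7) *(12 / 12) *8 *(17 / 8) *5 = 85 *sqrt(7) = 224.89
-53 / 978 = -0.05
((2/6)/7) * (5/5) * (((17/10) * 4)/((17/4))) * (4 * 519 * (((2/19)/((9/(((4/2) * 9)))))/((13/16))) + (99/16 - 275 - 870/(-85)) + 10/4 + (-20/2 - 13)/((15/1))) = 282475523/13226850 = 21.36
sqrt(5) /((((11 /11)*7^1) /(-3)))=-3*sqrt(5) /7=-0.96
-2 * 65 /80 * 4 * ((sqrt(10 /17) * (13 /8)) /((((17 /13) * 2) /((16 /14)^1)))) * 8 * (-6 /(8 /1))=6591 * sqrt(170) /4046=21.24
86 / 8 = 43 / 4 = 10.75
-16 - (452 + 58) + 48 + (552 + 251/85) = 6541/85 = 76.95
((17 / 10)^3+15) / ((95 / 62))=617303 / 47500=13.00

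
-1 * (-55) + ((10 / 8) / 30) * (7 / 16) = 21127 / 384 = 55.02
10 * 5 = 50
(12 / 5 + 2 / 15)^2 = 1444 / 225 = 6.42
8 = 8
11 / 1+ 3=14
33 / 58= 0.57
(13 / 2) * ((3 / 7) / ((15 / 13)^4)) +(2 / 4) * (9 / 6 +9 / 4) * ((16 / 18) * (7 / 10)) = 323459 / 118125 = 2.74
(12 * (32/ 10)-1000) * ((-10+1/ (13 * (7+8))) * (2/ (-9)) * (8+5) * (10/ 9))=-37483168/ 1215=-30850.34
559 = 559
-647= -647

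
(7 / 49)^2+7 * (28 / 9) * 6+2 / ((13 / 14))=253859 / 1911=132.84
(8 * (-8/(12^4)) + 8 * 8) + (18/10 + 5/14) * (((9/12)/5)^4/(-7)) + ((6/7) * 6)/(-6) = 400961809289/6350400000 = 63.14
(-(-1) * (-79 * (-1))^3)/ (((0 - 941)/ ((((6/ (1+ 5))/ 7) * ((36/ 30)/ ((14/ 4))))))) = -5916468/ 230545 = -25.66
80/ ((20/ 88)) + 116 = 468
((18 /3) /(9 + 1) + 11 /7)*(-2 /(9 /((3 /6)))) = -76 /315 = -0.24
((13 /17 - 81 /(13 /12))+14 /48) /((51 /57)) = -7428487 /90168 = -82.38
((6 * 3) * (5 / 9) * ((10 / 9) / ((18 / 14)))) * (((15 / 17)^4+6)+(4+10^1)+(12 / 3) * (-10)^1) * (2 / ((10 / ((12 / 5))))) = -181417040 / 2255067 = -80.45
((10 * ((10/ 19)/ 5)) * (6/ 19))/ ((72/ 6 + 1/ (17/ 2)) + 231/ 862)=1758480/ 65521139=0.03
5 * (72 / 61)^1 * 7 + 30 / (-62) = 77205 / 1891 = 40.83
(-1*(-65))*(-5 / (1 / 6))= -1950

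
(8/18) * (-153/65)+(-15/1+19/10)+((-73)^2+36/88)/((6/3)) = 2650.56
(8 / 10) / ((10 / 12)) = 24 / 25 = 0.96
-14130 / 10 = -1413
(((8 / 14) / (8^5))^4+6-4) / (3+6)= 2402920601181457977 / 10813142705316560896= 0.22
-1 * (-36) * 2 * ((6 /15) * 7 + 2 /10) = 216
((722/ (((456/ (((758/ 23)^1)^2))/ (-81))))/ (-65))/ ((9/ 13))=3095.48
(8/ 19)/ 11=8/ 209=0.04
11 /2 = 5.50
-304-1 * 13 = -317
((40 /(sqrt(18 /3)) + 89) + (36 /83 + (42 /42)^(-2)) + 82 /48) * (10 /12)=50 * sqrt(6) /9 + 917735 /11952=90.39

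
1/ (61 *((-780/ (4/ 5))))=-0.00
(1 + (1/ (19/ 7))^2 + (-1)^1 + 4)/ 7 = 1493/ 2527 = 0.59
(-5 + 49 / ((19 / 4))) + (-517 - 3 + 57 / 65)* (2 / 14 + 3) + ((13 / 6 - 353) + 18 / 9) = -102445699 / 51870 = -1975.05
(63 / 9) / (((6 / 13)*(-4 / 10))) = -455 / 12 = -37.92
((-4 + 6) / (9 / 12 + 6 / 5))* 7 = 280 / 39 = 7.18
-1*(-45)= 45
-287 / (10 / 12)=-1722 / 5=-344.40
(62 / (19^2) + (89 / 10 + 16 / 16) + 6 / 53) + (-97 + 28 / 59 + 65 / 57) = -2885337001 / 33865410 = -85.20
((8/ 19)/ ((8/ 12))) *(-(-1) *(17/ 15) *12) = 816/ 95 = 8.59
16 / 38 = 8 / 19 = 0.42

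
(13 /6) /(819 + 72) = 13 /5346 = 0.00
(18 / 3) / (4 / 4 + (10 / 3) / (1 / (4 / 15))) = 54 / 17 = 3.18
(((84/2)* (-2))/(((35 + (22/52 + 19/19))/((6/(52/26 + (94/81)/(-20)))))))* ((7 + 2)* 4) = -256.51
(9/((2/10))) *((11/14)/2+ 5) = 6795/28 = 242.68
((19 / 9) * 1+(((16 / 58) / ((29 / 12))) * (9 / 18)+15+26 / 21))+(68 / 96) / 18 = 46910639 / 2543184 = 18.45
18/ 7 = 2.57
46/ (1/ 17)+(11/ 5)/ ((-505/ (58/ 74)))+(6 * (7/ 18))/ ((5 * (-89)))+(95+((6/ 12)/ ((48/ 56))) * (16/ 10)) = 7299790039/ 8314825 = 877.92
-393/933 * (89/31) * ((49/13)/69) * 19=-1.26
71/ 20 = 3.55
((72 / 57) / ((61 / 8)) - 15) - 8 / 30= -262531 / 17385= -15.10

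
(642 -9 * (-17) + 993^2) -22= 986822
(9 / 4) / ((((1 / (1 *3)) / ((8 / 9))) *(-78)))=-1 / 13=-0.08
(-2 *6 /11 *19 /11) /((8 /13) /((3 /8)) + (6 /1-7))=-8892 /3025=-2.94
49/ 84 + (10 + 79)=1075/ 12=89.58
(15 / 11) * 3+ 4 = 89 / 11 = 8.09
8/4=2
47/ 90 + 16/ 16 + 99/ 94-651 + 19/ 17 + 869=7970974/ 35955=221.69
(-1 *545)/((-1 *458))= 545/458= 1.19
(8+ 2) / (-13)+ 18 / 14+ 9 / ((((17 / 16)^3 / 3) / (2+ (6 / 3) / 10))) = 50.04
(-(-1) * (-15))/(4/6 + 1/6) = -18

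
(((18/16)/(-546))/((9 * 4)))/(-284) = 1/4962048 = 0.00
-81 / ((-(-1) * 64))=-81 / 64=-1.27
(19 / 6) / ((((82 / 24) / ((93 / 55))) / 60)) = 42408 / 451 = 94.03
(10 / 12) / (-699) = -5 / 4194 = -0.00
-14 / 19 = -0.74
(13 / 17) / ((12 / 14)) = 91 / 102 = 0.89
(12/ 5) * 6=72/ 5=14.40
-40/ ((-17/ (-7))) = -280/ 17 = -16.47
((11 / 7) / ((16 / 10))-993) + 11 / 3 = -166043 / 168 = -988.35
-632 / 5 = -126.40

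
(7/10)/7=1/10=0.10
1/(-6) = -1/6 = -0.17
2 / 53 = 0.04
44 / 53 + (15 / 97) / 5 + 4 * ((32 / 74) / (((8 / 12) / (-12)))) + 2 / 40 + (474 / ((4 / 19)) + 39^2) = 14236890207 / 3804340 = 3742.28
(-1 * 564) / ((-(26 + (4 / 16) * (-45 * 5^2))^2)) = 9024 / 1042441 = 0.01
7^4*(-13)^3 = -5274997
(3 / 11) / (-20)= -3 / 220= -0.01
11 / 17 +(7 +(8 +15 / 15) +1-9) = 8.65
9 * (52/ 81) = 52/ 9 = 5.78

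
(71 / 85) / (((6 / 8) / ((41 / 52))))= 2911 / 3315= 0.88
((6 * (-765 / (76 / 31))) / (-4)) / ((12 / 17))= 403155 / 608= 663.08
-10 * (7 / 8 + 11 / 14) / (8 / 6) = -1395 / 112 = -12.46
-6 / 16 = -3 / 8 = -0.38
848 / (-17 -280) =-848 / 297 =-2.86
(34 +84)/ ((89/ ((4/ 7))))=0.76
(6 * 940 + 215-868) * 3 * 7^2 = 733089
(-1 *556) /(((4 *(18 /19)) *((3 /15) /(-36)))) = 26410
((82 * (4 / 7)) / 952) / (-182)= -41 / 151606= -0.00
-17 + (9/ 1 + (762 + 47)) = 801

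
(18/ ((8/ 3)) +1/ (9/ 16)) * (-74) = -11359/ 18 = -631.06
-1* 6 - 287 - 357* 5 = -2078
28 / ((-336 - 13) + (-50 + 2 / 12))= -168 / 2393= -0.07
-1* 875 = -875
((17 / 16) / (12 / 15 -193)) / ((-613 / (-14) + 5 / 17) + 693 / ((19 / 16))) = -192185 / 21820642824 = -0.00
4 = 4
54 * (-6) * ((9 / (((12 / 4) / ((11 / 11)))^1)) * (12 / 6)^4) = -15552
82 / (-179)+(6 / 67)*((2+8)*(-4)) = -48454 / 11993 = -4.04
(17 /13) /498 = 17 /6474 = 0.00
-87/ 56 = -1.55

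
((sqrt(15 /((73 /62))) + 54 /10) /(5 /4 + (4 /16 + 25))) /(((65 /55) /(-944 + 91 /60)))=-5598351 /34450-622039 * sqrt(67890) /1508910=-269.92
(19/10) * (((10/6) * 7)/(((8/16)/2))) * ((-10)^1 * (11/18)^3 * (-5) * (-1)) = -4425575/4374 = -1011.79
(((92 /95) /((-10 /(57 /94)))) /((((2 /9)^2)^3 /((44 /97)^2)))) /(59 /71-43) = 105009021513 /44133855400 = 2.38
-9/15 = -0.60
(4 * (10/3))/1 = 40/3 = 13.33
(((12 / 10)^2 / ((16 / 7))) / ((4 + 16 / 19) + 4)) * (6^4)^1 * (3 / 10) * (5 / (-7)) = -13851 / 700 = -19.79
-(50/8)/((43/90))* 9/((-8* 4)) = 10125/2752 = 3.68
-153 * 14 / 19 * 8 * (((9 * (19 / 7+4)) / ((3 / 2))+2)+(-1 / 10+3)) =-3871512 / 95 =-40752.76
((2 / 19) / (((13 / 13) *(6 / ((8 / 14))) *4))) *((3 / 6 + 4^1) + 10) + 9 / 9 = 827 / 798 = 1.04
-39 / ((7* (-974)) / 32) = 624 / 3409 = 0.18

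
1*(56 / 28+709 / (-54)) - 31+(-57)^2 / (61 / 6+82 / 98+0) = 44221499 / 174690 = 253.14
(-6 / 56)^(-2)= 784 / 9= 87.11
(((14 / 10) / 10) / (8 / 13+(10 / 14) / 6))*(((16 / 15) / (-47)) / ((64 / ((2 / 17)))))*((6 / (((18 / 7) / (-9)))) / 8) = 13377 / 640798000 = 0.00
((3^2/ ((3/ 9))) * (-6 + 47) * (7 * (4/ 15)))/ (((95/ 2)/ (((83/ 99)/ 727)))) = 190568/ 3798575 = 0.05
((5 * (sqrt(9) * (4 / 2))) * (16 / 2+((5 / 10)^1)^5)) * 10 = 2409.38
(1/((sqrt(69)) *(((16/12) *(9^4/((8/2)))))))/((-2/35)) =-35 *sqrt(69)/301806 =-0.00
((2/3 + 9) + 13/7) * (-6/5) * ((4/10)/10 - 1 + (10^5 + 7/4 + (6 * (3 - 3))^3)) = -1210009559/875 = -1382868.07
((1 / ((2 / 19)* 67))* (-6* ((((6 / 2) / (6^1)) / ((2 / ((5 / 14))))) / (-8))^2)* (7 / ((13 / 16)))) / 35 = -285 / 10925824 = -0.00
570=570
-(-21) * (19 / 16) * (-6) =-1197 / 8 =-149.62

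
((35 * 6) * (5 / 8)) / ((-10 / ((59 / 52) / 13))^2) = 73101 / 7311616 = 0.01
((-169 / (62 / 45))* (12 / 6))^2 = 57836025 / 961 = 60183.17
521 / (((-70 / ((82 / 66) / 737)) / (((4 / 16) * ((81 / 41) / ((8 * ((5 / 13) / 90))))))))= -0.18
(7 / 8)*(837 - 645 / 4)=591.28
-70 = -70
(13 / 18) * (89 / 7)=1157 / 126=9.18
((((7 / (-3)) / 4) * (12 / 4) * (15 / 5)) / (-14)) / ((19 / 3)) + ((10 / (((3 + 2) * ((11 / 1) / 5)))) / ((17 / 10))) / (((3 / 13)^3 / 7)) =233806241 / 767448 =304.65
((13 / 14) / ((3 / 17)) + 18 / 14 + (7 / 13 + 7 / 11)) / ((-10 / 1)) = -46381 / 60060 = -0.77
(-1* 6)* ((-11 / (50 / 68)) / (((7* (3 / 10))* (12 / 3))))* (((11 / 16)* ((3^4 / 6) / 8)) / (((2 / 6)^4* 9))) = 499851 / 4480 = 111.57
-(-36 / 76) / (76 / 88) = 198 / 361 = 0.55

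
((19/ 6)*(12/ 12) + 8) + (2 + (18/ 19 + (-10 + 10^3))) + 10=115609/ 114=1014.11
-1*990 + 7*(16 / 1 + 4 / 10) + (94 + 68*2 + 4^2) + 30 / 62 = -628.72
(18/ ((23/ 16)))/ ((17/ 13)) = 3744/ 391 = 9.58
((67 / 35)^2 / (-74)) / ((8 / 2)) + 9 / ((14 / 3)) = 694811 / 362600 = 1.92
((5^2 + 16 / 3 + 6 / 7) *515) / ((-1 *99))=-162.25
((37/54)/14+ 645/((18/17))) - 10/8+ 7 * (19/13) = 3037817/4914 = 618.20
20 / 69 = 0.29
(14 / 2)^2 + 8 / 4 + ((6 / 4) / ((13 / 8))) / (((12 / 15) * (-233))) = 154464 / 3029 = 51.00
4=4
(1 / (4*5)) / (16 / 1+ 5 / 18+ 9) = 9 / 4550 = 0.00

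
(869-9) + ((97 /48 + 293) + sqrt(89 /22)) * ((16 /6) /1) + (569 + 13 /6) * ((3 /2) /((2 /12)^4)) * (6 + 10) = 4 * sqrt(1958) /33 + 319809865 /18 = 17767220.09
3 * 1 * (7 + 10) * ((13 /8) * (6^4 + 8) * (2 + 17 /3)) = 828529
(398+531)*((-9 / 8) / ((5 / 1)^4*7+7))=-8361 / 35056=-0.24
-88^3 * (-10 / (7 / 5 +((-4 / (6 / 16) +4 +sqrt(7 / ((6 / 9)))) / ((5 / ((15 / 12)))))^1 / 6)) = 1982265753600 / 321707 -36799488000 * sqrt(42) / 321707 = 5420391.27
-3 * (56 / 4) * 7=-294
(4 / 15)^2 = 16 / 225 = 0.07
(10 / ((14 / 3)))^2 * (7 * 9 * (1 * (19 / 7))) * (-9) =-346275 / 49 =-7066.84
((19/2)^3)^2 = 47045881/64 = 735091.89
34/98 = 17/49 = 0.35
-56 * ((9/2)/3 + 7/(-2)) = 112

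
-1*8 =-8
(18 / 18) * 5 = 5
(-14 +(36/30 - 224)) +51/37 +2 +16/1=-40223/185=-217.42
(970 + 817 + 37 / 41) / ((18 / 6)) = 595.97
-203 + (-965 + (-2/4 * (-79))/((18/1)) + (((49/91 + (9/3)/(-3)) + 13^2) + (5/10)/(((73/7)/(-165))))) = -34340903/34164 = -1005.18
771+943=1714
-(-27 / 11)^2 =-729 / 121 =-6.02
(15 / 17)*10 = 150 / 17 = 8.82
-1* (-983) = 983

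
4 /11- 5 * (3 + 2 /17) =-2847 /187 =-15.22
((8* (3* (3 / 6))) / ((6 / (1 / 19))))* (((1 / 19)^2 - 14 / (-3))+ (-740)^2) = 1186111714 / 20577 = 57642.60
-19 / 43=-0.44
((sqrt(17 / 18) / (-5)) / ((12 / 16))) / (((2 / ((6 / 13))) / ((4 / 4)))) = -2 * sqrt(34) / 195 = -0.06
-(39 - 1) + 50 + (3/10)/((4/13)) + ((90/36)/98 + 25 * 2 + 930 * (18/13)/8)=5706553/25480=223.96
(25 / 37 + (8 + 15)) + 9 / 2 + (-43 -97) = -8275 / 74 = -111.82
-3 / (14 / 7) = -3 / 2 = -1.50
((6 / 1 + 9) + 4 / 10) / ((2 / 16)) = 616 / 5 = 123.20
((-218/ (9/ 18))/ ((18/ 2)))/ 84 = -109/ 189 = -0.58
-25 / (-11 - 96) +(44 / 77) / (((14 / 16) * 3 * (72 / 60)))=19585 / 47187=0.42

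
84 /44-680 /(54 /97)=-362213 /297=-1219.57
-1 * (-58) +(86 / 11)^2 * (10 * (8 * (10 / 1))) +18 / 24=23695635 / 484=48957.92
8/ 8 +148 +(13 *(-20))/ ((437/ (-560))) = 482.18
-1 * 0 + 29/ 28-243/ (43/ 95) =-645133/ 1204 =-535.82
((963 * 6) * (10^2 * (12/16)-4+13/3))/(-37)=-435276/37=-11764.22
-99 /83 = -1.19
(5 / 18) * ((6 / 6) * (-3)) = -5 / 6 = -0.83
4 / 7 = 0.57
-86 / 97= -0.89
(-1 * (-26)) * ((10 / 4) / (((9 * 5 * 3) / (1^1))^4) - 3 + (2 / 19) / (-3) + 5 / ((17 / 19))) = 66.38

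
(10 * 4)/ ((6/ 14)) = 280/ 3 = 93.33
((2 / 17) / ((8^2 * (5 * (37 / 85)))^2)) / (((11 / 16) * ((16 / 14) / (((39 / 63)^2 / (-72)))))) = -2873 / 69947006976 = -0.00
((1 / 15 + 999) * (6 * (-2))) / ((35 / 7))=-59944 / 25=-2397.76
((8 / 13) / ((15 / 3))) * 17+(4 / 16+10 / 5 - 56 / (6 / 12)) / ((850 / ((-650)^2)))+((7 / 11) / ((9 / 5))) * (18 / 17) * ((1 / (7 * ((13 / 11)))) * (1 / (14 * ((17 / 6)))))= -14346134069 / 262990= -54550.11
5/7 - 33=-226/7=-32.29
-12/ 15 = -4/ 5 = -0.80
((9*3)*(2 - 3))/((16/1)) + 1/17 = -443/272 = -1.63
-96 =-96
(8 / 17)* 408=192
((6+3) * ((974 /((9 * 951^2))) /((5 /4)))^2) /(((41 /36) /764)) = 46386461696 /838389698021025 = 0.00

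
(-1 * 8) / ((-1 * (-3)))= -8 / 3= -2.67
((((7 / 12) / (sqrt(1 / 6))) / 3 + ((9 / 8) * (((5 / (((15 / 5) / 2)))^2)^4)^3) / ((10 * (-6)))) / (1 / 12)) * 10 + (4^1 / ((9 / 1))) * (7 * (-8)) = -250000000000781039705824 / 31381059609 + 70 * sqrt(6) / 3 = -7966588863280.07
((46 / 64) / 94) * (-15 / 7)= -345 / 21056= -0.02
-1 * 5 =-5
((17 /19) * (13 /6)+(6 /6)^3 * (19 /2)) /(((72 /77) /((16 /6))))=50204 /1539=32.62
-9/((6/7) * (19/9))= -189/38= -4.97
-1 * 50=-50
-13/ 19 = -0.68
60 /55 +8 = 100 /11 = 9.09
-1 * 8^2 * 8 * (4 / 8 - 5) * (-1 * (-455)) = 1048320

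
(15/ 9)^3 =125/ 27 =4.63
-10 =-10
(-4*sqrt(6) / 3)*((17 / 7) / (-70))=34*sqrt(6) / 735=0.11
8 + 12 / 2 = 14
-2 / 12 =-1 / 6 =-0.17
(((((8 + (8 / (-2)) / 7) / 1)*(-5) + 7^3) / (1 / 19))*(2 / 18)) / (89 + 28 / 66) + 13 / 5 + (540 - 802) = -78139042 / 309855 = -252.18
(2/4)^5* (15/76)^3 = 3375/14047232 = 0.00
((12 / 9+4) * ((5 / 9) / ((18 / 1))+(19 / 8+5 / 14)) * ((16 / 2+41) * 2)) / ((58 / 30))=1754620 / 2349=746.96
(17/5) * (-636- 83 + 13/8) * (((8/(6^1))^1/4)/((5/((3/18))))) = -32521/1200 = -27.10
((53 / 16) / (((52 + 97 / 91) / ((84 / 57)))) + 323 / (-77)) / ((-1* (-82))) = -0.05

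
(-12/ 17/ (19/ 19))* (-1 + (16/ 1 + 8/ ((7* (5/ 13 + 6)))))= -105828/ 9877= -10.71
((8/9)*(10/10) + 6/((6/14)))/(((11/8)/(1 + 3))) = 4288/99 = 43.31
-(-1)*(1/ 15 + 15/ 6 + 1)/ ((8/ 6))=107/ 40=2.68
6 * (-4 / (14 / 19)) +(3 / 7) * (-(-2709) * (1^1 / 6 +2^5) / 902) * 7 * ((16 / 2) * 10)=73094352 / 3157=23153.10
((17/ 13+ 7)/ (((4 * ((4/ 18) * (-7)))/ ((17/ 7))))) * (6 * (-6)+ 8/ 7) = 503982/ 4459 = 113.03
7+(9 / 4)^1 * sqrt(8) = 9 * sqrt(2) / 2+7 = 13.36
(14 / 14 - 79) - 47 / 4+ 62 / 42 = -7415 / 84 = -88.27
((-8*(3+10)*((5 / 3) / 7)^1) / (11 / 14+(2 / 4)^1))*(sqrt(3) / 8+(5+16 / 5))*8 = -34112 / 27 - 520*sqrt(3) / 27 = -1296.77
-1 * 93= -93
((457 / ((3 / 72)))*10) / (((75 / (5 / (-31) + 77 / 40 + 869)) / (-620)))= -3947555032 / 5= -789511006.40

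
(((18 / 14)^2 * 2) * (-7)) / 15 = -54 / 35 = -1.54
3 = 3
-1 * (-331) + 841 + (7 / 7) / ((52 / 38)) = 30491 / 26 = 1172.73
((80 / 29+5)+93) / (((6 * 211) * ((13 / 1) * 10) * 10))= 487 / 7954700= 0.00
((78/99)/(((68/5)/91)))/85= 1183/19074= 0.06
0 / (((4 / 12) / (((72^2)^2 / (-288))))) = 0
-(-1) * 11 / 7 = 11 / 7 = 1.57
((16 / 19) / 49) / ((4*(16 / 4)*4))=1 / 3724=0.00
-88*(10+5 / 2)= -1100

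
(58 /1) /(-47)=-58 /47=-1.23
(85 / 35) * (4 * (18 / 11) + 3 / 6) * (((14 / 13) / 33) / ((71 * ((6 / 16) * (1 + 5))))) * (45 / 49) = 52700 / 16417401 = 0.00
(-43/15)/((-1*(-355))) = -0.01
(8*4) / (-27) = -32 / 27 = -1.19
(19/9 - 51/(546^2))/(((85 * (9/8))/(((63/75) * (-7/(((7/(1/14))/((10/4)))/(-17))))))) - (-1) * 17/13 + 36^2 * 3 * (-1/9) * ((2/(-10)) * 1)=196228859/2235870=87.76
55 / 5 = 11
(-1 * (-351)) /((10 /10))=351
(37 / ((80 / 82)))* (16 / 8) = 75.85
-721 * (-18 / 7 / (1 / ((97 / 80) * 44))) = 989109 / 10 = 98910.90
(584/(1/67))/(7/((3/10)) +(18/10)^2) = 2934600/1993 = 1472.45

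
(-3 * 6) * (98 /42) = -42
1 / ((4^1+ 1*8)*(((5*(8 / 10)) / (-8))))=-0.17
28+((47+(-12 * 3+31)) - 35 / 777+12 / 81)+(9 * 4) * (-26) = -865031 / 999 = -865.90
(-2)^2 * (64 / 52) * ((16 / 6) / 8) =64 / 39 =1.64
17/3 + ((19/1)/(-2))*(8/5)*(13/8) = -571/30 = -19.03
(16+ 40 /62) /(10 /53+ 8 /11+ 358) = 75207 /1621672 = 0.05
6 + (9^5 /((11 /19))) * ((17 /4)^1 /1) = 19073091 /44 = 433479.34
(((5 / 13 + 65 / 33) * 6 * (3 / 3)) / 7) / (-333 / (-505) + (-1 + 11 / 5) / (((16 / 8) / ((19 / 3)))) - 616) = -255025 / 77284207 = -0.00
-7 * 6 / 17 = -42 / 17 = -2.47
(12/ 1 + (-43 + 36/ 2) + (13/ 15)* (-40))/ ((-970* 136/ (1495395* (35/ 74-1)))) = -555987861/ 1952416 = -284.77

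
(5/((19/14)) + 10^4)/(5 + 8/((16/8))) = 190070/171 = 1111.52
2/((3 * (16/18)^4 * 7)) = 2187/14336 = 0.15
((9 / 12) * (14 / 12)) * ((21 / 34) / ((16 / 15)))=2205 / 4352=0.51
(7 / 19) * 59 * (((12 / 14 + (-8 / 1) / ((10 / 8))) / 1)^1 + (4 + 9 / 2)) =12213 / 190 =64.28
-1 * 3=-3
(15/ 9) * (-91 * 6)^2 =496860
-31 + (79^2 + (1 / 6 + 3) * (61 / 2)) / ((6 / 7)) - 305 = 508165 / 72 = 7057.85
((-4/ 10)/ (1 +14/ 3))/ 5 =-6/ 425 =-0.01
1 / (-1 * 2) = -1 / 2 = -0.50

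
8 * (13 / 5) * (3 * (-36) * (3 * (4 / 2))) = -13478.40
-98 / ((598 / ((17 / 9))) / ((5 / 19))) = -4165 / 51129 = -0.08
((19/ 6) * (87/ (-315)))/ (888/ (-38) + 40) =-10469/ 199080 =-0.05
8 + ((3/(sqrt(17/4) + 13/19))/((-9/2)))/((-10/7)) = 5054 *sqrt(17)/81915 + 648404/81915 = 8.17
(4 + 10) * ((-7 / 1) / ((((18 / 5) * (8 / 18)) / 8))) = -490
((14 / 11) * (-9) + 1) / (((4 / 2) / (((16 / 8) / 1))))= -115 / 11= -10.45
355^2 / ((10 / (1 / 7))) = 25205 / 14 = 1800.36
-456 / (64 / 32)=-228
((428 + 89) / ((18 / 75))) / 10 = 2585 / 12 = 215.42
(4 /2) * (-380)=-760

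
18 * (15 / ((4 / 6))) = 405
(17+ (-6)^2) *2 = 106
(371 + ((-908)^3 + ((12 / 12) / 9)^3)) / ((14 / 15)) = -1364347084970 / 1701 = -802085293.93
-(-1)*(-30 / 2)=-15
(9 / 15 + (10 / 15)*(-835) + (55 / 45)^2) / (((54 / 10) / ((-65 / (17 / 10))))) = 3926.71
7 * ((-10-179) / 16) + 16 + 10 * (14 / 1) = 1173 / 16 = 73.31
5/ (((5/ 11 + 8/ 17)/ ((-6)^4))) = 7004.39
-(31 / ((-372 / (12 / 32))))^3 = 1 / 32768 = 0.00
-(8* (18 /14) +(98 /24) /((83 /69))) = -31793 /2324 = -13.68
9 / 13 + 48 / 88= 177 / 143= 1.24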